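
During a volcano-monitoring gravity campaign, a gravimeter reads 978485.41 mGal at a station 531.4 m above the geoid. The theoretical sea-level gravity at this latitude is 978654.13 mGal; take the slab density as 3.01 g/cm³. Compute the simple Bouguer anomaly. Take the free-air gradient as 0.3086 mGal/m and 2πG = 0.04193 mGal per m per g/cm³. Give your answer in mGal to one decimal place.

-71.8

Free-air correction = 0.3086 × 531.4 = 163.99 mGal
Free-air anomaly = 978485.41 − 978654.13 + (163.99) = -4.73 mGal
Bouguer slab correction = 0.04193 × 3.01 × 531.4 = 67.07 mGal
Simple Bouguer anomaly = -4.73 − (67.07) = -71.80 mGal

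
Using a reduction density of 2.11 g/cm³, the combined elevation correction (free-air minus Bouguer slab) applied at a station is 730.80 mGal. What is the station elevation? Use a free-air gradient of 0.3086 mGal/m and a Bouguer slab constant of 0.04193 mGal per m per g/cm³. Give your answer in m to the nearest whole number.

3320

Combined gradient = 0.3086 − 0.04193 × 2.11 = 0.2201277 mGal/m
h = 730.80 / 0.2201277 = 3319.89 m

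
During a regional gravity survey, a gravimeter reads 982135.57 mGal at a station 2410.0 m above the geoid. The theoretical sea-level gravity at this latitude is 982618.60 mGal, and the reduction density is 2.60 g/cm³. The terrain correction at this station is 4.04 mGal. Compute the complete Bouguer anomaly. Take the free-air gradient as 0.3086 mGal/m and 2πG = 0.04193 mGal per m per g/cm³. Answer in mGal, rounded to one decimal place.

Free-air correction = 0.3086 × 2410.0 = 743.73 mGal
Free-air anomaly = 982135.57 − 982618.60 + (743.73) = 260.70 mGal
Bouguer slab correction = 0.04193 × 2.60 × 2410.0 = 262.73 mGal
Simple Bouguer anomaly = 260.70 − (262.73) = -2.03 mGal
Complete Bouguer anomaly = -2.03 + 4.04 = 2.01 mGal

2.0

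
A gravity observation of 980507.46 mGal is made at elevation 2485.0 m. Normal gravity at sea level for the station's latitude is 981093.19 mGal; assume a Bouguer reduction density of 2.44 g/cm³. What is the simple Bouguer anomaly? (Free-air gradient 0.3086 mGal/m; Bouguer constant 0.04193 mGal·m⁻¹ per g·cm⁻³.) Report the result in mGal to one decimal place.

-73.1

Free-air correction = 0.3086 × 2485.0 = 766.87 mGal
Free-air anomaly = 980507.46 − 981093.19 + (766.87) = 181.14 mGal
Bouguer slab correction = 0.04193 × 2.44 × 2485.0 = 254.24 mGal
Simple Bouguer anomaly = 181.14 − (254.24) = -73.10 mGal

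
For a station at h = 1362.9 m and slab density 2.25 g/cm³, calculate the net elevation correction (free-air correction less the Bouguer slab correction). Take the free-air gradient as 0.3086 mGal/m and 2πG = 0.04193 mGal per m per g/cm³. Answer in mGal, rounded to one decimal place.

Combined gradient = 0.3086 − 0.04193 × 2.25 = 0.2142575 mGal/m
Combined elevation correction = 0.2142575 × 1362.9 = 292.0 mGal

292.0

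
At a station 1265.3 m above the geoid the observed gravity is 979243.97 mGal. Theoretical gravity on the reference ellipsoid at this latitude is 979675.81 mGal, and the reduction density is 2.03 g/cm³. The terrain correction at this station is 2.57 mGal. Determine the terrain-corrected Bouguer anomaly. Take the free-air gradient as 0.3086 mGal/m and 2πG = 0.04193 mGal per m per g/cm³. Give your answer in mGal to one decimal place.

-146.5

Free-air correction = 0.3086 × 1265.3 = 390.47 mGal
Free-air anomaly = 979243.97 − 979675.81 + (390.47) = -41.37 mGal
Bouguer slab correction = 0.04193 × 2.03 × 1265.3 = 107.70 mGal
Simple Bouguer anomaly = -41.37 − (107.70) = -149.07 mGal
Complete Bouguer anomaly = -149.07 + 2.57 = -146.50 mGal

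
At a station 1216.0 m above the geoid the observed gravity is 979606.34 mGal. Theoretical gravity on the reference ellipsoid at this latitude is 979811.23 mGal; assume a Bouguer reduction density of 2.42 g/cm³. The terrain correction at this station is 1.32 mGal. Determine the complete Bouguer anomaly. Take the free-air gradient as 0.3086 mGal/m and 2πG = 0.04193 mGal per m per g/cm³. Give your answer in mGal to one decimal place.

Free-air correction = 0.3086 × 1216.0 = 375.26 mGal
Free-air anomaly = 979606.34 − 979811.23 + (375.26) = 170.37 mGal
Bouguer slab correction = 0.04193 × 2.42 × 1216.0 = 123.39 mGal
Simple Bouguer anomaly = 170.37 − (123.39) = 46.98 mGal
Complete Bouguer anomaly = 46.98 + 1.32 = 48.30 mGal

48.3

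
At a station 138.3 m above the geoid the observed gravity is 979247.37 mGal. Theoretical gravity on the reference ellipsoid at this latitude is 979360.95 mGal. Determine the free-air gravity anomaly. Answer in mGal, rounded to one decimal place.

-70.9

Free-air correction = 0.3086 × 138.3 = 42.68 mGal
Free-air anomaly = 979247.37 − 979360.95 + (42.68) = -70.90 mGal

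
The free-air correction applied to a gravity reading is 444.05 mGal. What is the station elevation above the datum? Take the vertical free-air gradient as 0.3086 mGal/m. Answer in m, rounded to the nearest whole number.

1439

h = 444.05 / 0.3086 = 1438.92 m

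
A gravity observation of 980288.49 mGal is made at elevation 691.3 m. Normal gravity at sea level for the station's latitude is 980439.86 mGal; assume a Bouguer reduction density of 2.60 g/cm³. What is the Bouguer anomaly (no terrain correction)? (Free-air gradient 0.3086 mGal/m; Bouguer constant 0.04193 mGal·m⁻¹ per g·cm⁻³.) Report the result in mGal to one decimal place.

-13.4

Free-air correction = 0.3086 × 691.3 = 213.34 mGal
Free-air anomaly = 980288.49 − 980439.86 + (213.34) = 61.97 mGal
Bouguer slab correction = 0.04193 × 2.60 × 691.3 = 75.36 mGal
Simple Bouguer anomaly = 61.97 − (75.36) = -13.39 mGal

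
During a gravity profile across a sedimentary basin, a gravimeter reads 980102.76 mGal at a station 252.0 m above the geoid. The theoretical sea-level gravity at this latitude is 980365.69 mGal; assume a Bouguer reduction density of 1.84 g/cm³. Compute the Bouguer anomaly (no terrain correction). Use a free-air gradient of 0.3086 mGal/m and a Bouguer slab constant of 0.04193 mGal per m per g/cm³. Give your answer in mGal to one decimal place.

-204.6

Free-air correction = 0.3086 × 252.0 = 77.77 mGal
Free-air anomaly = 980102.76 − 980365.69 + (77.77) = -185.16 mGal
Bouguer slab correction = 0.04193 × 1.84 × 252.0 = 19.44 mGal
Simple Bouguer anomaly = -185.16 − (19.44) = -204.60 mGal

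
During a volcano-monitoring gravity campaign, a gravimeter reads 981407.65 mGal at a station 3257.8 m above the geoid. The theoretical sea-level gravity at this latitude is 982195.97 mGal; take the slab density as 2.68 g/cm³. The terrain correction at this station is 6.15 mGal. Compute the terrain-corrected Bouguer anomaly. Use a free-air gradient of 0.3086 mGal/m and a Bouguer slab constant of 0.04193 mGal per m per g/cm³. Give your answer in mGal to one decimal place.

Free-air correction = 0.3086 × 3257.8 = 1005.36 mGal
Free-air anomaly = 981407.65 − 982195.97 + (1005.36) = 217.04 mGal
Bouguer slab correction = 0.04193 × 2.68 × 3257.8 = 366.09 mGal
Simple Bouguer anomaly = 217.04 − (366.09) = -149.05 mGal
Complete Bouguer anomaly = -149.05 + 6.15 = -142.90 mGal

-142.9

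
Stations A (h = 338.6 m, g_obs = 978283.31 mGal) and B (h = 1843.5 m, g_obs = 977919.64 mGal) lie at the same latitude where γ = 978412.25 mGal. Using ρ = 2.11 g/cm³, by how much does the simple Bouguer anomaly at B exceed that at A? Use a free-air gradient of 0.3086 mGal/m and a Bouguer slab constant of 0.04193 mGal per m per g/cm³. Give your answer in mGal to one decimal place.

Δg_SB(A) = 978283.31 − 978412.25 + 0.3086×338.6 − 0.04193×2.11×338.6 = -54.40 mGal
Δg_SB(B) = 977919.64 − 978412.25 + 0.3086×1843.5 − 0.04193×2.11×1843.5 = -86.80 mGal
Difference = -86.80 − (-54.40) = -32.40 mGal

-32.4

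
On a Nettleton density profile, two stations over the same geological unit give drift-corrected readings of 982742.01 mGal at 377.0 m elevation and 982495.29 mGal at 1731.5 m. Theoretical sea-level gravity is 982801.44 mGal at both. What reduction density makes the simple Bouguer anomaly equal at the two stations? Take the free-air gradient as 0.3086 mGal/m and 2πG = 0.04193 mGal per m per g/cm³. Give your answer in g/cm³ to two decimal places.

3.02

Δg_obs = 982495.29 − 982742.01 = -246.72 mGal over Δh = 1731.5 − 377.0 = 1354.5 m
Equal Bouguer anomalies ⇒ Δg_obs + (0.3086 − 0.04193ρ)·Δh = 0
0.3086 − 0.04193ρ = −Δg_obs/Δh = 0.18215
ρ = (0.3086 − 0.18215) / 0.04193 = 3.02 g/cm³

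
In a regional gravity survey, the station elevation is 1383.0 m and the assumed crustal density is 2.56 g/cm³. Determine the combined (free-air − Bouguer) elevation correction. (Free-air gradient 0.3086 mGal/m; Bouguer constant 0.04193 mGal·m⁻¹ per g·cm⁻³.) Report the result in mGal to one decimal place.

Combined gradient = 0.3086 − 0.04193 × 2.56 = 0.2012592 mGal/m
Combined elevation correction = 0.2012592 × 1383.0 = 278.3 mGal

278.3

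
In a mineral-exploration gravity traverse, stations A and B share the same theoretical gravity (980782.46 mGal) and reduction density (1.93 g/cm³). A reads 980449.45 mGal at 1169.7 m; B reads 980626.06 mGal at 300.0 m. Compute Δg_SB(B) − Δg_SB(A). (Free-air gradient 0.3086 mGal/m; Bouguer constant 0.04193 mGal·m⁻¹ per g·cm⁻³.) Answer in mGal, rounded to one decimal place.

-21.4

Δg_SB(A) = 980449.45 − 980782.46 + 0.3086×1169.7 − 0.04193×1.93×1169.7 = -66.70 mGal
Δg_SB(B) = 980626.06 − 980782.46 + 0.3086×300.0 − 0.04193×1.93×300.0 = -88.10 mGal
Difference = -88.10 − (-66.70) = -21.40 mGal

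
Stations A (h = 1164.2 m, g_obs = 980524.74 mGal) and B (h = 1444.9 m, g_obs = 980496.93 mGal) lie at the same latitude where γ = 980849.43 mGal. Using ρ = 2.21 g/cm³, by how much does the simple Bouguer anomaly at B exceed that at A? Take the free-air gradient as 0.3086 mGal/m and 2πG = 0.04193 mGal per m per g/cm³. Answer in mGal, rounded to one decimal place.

Δg_SB(A) = 980524.74 − 980849.43 + 0.3086×1164.2 − 0.04193×2.21×1164.2 = -73.30 mGal
Δg_SB(B) = 980496.93 − 980849.43 + 0.3086×1444.9 − 0.04193×2.21×1444.9 = -40.50 mGal
Difference = -40.50 − (-73.30) = 32.80 mGal

32.8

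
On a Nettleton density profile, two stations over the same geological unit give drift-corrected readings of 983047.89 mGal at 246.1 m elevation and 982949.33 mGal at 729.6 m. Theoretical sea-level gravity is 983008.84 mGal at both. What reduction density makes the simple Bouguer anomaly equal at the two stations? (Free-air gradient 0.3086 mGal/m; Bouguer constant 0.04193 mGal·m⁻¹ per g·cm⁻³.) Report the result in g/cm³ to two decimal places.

2.50

Δg_obs = 982949.33 − 983047.89 = -98.56 mGal over Δh = 729.6 − 246.1 = 483.5 m
Equal Bouguer anomalies ⇒ Δg_obs + (0.3086 − 0.04193ρ)·Δh = 0
0.3086 − 0.04193ρ = −Δg_obs/Δh = 0.20385
ρ = (0.3086 − 0.20385) / 0.04193 = 2.50 g/cm³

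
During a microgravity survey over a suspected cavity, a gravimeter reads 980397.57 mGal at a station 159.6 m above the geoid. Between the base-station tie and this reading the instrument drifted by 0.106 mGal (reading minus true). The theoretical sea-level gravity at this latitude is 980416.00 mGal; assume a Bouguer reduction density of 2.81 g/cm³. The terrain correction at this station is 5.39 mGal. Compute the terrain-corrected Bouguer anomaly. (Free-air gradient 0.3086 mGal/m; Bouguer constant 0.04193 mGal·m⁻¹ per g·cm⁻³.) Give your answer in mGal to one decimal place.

17.3

Drift-corrected reading = 980397.57 − (0.106) = 980397.464 mGal
Free-air correction = 0.3086 × 159.6 = 49.25 mGal
Free-air anomaly = 980397.464 − 980416.00 + (49.25) = 30.714 mGal
Bouguer slab correction = 0.04193 × 2.81 × 159.6 = 18.80 mGal
Simple Bouguer anomaly = 30.714 − (18.80) = 11.914 mGal
Complete Bouguer anomaly = 11.914 + 5.39 = 17.304 mGal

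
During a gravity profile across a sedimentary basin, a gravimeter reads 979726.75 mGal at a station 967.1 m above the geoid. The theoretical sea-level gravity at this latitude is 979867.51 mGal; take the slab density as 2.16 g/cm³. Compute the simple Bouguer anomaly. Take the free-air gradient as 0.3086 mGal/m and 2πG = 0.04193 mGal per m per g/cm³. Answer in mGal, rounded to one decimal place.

Free-air correction = 0.3086 × 967.1 = 298.45 mGal
Free-air anomaly = 979726.75 − 979867.51 + (298.45) = 157.69 mGal
Bouguer slab correction = 0.04193 × 2.16 × 967.1 = 87.59 mGal
Simple Bouguer anomaly = 157.69 − (87.59) = 70.10 mGal

70.1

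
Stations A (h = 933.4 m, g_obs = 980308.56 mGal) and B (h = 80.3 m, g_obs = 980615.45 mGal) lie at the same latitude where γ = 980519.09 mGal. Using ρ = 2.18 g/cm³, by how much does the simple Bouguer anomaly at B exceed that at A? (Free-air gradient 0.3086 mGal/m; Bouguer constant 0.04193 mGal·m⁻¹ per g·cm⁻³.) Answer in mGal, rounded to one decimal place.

Δg_SB(A) = 980308.56 − 980519.09 + 0.3086×933.4 − 0.04193×2.18×933.4 = -7.80 mGal
Δg_SB(B) = 980615.45 − 980519.09 + 0.3086×80.3 − 0.04193×2.18×80.3 = 113.80 mGal
Difference = 113.80 − (-7.80) = 121.60 mGal

121.6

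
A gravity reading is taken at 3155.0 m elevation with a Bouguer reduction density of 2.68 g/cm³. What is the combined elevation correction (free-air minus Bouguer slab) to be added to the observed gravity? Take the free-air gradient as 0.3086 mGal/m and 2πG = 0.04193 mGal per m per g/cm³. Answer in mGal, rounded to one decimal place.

619.1

Combined gradient = 0.3086 − 0.04193 × 2.68 = 0.1962276 mGal/m
Combined elevation correction = 0.1962276 × 3155.0 = 619.1 mGal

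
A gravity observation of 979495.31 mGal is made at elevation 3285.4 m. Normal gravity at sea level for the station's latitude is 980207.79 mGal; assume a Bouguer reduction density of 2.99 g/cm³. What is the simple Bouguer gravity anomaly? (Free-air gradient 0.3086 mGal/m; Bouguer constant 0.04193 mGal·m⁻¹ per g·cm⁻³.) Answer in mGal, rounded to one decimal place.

-110.5

Free-air correction = 0.3086 × 3285.4 = 1013.87 mGal
Free-air anomaly = 979495.31 − 980207.79 + (1013.87) = 301.39 mGal
Bouguer slab correction = 0.04193 × 2.99 × 3285.4 = 411.89 mGal
Simple Bouguer anomaly = 301.39 − (411.89) = -110.50 mGal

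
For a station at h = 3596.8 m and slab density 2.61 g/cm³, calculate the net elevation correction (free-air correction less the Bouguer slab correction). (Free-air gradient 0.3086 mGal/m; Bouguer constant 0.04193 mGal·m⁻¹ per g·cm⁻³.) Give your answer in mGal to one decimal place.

Combined gradient = 0.3086 − 0.04193 × 2.61 = 0.1991627 mGal/m
Combined elevation correction = 0.1991627 × 3596.8 = 716.3 mGal

716.3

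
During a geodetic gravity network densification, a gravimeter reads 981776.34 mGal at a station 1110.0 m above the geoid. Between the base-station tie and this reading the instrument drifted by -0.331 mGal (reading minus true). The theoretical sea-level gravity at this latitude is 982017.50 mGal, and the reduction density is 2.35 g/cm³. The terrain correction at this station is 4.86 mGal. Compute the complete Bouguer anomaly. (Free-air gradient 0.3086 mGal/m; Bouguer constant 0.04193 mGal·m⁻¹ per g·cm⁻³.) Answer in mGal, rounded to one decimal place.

Drift-corrected reading = 981776.34 − (-0.331) = 981776.671 mGal
Free-air correction = 0.3086 × 1110.0 = 342.55 mGal
Free-air anomaly = 981776.671 − 982017.50 + (342.55) = 101.721 mGal
Bouguer slab correction = 0.04193 × 2.35 × 1110.0 = 109.37 mGal
Simple Bouguer anomaly = 101.721 − (109.37) = -7.649 mGal
Complete Bouguer anomaly = -7.649 + 4.86 = -2.789 mGal

-2.8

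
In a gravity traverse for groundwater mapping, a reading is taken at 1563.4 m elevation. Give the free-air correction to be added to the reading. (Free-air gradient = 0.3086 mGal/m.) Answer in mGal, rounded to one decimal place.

Free-air correction = 0.3086 × 1563.4 = 482.5 mGal

482.5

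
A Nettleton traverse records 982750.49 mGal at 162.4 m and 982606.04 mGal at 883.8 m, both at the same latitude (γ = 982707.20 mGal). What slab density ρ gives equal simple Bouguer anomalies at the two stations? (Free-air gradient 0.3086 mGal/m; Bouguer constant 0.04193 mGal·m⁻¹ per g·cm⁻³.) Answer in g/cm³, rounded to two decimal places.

Δg_obs = 982606.04 − 982750.49 = -144.45 mGal over Δh = 883.8 − 162.4 = 721.4 m
Equal Bouguer anomalies ⇒ Δg_obs + (0.3086 − 0.04193ρ)·Δh = 0
0.3086 − 0.04193ρ = −Δg_obs/Δh = 0.20024
ρ = (0.3086 − 0.20024) / 0.04193 = 2.58 g/cm³

2.58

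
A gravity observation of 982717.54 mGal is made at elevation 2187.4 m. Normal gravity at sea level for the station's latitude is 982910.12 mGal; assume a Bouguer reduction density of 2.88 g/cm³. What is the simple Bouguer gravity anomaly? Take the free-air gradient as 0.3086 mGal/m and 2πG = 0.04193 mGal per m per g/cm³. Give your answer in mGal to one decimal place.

Free-air correction = 0.3086 × 2187.4 = 675.03 mGal
Free-air anomaly = 982717.54 − 982910.12 + (675.03) = 482.45 mGal
Bouguer slab correction = 0.04193 × 2.88 × 2187.4 = 264.15 mGal
Simple Bouguer anomaly = 482.45 − (264.15) = 218.30 mGal

218.3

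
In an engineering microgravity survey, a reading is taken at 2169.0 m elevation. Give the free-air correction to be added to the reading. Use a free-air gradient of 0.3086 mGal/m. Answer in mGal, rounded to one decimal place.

Free-air correction = 0.3086 × 2169.0 = 669.4 mGal

669.4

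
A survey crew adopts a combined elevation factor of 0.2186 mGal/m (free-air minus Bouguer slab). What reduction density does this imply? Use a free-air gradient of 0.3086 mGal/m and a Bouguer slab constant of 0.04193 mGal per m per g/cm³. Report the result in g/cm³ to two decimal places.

0.2186 = 0.3086 − 0.04193 × ρ
ρ = (0.3086 − 0.2186) / 0.04193 = 2.15 g/cm³

2.15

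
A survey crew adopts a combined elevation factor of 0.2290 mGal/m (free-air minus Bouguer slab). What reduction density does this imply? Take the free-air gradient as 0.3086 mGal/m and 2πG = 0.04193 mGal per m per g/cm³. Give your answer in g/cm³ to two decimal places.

0.2290 = 0.3086 − 0.04193 × ρ
ρ = (0.3086 − 0.2290) / 0.04193 = 1.90 g/cm³

1.90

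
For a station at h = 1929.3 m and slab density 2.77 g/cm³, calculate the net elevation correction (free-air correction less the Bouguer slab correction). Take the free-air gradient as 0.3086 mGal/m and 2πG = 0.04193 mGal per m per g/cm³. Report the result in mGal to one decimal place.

Combined gradient = 0.3086 − 0.04193 × 2.77 = 0.1924539 mGal/m
Combined elevation correction = 0.1924539 × 1929.3 = 371.3 mGal

371.3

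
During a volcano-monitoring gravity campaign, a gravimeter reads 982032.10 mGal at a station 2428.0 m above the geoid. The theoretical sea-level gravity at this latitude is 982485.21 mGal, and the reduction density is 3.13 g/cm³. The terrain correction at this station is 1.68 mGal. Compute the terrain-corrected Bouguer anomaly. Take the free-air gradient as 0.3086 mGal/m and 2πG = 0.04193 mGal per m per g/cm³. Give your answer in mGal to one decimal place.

-20.8

Free-air correction = 0.3086 × 2428.0 = 749.28 mGal
Free-air anomaly = 982032.10 − 982485.21 + (749.28) = 296.17 mGal
Bouguer slab correction = 0.04193 × 3.13 × 2428.0 = 318.65 mGal
Simple Bouguer anomaly = 296.17 − (318.65) = -22.48 mGal
Complete Bouguer anomaly = -22.48 + 1.68 = -20.80 mGal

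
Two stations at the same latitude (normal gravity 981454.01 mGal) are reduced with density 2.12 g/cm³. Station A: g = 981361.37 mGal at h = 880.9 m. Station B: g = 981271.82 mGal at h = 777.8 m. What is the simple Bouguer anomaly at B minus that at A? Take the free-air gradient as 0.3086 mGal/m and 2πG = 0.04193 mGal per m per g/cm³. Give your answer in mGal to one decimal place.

-112.2

Δg_SB(A) = 981361.37 − 981454.01 + 0.3086×880.9 − 0.04193×2.12×880.9 = 100.90 mGal
Δg_SB(B) = 981271.82 − 981454.01 + 0.3086×777.8 − 0.04193×2.12×777.8 = -11.30 mGal
Difference = -11.30 − (100.90) = -112.20 mGal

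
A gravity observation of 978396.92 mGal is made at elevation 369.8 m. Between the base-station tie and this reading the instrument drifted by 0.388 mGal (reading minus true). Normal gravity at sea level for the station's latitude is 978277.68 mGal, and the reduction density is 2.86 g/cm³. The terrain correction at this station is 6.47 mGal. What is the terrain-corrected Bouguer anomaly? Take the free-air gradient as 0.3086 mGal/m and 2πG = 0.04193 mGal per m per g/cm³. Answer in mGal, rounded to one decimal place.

195.1

Drift-corrected reading = 978396.92 − (0.388) = 978396.532 mGal
Free-air correction = 0.3086 × 369.8 = 114.12 mGal
Free-air anomaly = 978396.532 − 978277.68 + (114.12) = 232.972 mGal
Bouguer slab correction = 0.04193 × 2.86 × 369.8 = 44.35 mGal
Simple Bouguer anomaly = 232.972 − (44.35) = 188.622 mGal
Complete Bouguer anomaly = 188.622 + 6.47 = 195.092 mGal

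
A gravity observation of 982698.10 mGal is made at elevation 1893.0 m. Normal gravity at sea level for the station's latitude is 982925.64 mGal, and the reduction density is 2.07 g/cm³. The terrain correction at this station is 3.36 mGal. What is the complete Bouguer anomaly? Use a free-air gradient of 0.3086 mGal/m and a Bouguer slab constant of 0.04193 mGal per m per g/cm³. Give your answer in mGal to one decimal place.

195.7

Free-air correction = 0.3086 × 1893.0 = 584.18 mGal
Free-air anomaly = 982698.10 − 982925.64 + (584.18) = 356.64 mGal
Bouguer slab correction = 0.04193 × 2.07 × 1893.0 = 164.30 mGal
Simple Bouguer anomaly = 356.64 − (164.30) = 192.34 mGal
Complete Bouguer anomaly = 192.34 + 3.36 = 195.70 mGal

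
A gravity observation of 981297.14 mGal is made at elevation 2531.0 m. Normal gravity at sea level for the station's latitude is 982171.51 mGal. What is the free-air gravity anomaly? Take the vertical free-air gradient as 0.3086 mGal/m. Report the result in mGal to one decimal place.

Free-air correction = 0.3086 × 2531.0 = 781.07 mGal
Free-air anomaly = 981297.14 − 982171.51 + (781.07) = -93.30 mGal

-93.3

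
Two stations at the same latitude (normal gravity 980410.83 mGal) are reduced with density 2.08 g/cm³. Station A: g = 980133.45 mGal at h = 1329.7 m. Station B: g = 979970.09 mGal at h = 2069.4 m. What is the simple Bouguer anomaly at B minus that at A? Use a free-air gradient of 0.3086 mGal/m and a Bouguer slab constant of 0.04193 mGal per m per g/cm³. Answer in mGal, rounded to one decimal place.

0.4

Δg_SB(A) = 980133.45 − 980410.83 + 0.3086×1329.7 − 0.04193×2.08×1329.7 = 17.00 mGal
Δg_SB(B) = 979970.09 − 980410.83 + 0.3086×2069.4 − 0.04193×2.08×2069.4 = 17.40 mGal
Difference = 17.40 − (17.00) = 0.40 mGal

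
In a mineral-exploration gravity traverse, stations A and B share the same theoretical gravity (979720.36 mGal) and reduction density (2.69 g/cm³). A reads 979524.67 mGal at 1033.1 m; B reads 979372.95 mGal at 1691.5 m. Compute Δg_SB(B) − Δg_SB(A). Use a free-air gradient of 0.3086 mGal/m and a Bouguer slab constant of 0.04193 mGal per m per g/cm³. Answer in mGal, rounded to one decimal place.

Δg_SB(A) = 979524.67 − 979720.36 + 0.3086×1033.1 − 0.04193×2.69×1033.1 = 6.60 mGal
Δg_SB(B) = 979372.95 − 979720.36 + 0.3086×1691.5 − 0.04193×2.69×1691.5 = -16.20 mGal
Difference = -16.20 − (6.60) = -22.80 mGal

-22.8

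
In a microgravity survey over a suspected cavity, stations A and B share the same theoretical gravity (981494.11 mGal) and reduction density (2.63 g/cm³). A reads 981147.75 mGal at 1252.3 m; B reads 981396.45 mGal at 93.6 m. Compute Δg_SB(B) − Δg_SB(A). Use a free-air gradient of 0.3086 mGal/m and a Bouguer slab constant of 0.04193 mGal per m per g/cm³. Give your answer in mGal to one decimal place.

Δg_SB(A) = 981147.75 − 981494.11 + 0.3086×1252.3 − 0.04193×2.63×1252.3 = -98.00 mGal
Δg_SB(B) = 981396.45 − 981494.11 + 0.3086×93.6 − 0.04193×2.63×93.6 = -79.10 mGal
Difference = -79.10 − (-98.00) = 18.90 mGal

18.9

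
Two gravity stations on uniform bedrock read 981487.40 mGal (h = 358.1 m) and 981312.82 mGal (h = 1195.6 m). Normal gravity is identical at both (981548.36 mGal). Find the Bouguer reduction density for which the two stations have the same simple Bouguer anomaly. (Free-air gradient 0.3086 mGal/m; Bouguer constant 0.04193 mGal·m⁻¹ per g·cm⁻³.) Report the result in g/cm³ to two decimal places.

Δg_obs = 981312.82 − 981487.40 = -174.58 mGal over Δh = 1195.6 − 358.1 = 837.5 m
Equal Bouguer anomalies ⇒ Δg_obs + (0.3086 − 0.04193ρ)·Δh = 0
0.3086 − 0.04193ρ = −Δg_obs/Δh = 0.20845
ρ = (0.3086 − 0.20845) / 0.04193 = 2.39 g/cm³

2.39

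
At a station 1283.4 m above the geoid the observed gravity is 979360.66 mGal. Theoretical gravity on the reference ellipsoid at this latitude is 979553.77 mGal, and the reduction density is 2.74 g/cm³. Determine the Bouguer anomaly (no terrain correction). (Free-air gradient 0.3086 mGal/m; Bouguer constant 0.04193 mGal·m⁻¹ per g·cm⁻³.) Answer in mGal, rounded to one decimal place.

Free-air correction = 0.3086 × 1283.4 = 396.06 mGal
Free-air anomaly = 979360.66 − 979553.77 + (396.06) = 202.95 mGal
Bouguer slab correction = 0.04193 × 2.74 × 1283.4 = 147.45 mGal
Simple Bouguer anomaly = 202.95 − (147.45) = 55.50 mGal

55.5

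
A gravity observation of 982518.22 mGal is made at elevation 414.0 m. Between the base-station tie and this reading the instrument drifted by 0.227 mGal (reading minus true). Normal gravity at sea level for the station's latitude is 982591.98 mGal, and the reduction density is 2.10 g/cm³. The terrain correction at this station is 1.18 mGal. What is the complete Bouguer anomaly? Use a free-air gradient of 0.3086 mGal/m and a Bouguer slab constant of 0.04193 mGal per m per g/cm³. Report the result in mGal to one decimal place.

Drift-corrected reading = 982518.22 − (0.227) = 982517.993 mGal
Free-air correction = 0.3086 × 414.0 = 127.76 mGal
Free-air anomaly = 982517.993 − 982591.98 + (127.76) = 53.773 mGal
Bouguer slab correction = 0.04193 × 2.10 × 414.0 = 36.45 mGal
Simple Bouguer anomaly = 53.773 − (36.45) = 17.323 mGal
Complete Bouguer anomaly = 17.323 + 1.18 = 18.503 mGal

18.5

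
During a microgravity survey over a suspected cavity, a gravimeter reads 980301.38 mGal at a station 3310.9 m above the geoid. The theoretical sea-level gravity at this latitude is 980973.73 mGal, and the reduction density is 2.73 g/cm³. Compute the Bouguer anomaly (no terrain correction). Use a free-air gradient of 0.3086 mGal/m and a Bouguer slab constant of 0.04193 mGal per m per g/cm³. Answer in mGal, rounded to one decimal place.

-29.6

Free-air correction = 0.3086 × 3310.9 = 1021.74 mGal
Free-air anomaly = 980301.38 − 980973.73 + (1021.74) = 349.39 mGal
Bouguer slab correction = 0.04193 × 2.73 × 3310.9 = 379.00 mGal
Simple Bouguer anomaly = 349.39 − (379.00) = -29.61 mGal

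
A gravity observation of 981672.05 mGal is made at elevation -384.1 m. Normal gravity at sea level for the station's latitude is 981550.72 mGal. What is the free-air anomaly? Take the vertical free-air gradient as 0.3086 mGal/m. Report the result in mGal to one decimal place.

2.8

Free-air correction = 0.3086 × -384.1 = -118.53 mGal
Free-air anomaly = 981672.05 − 981550.72 + (-118.53) = 2.80 mGal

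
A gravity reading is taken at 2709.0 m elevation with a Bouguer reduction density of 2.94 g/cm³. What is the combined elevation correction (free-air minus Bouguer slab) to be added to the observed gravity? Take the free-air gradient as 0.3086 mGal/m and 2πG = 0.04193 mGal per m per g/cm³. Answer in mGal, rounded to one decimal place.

502.0

Combined gradient = 0.3086 − 0.04193 × 2.94 = 0.1853258 mGal/m
Combined elevation correction = 0.1853258 × 2709.0 = 502.0 mGal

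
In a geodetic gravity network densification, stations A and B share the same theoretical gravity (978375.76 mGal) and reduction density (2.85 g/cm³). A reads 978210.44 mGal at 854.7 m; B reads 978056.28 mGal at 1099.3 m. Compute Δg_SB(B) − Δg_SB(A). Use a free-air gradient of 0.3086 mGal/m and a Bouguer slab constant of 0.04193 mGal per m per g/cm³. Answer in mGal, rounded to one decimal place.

Δg_SB(A) = 978210.44 − 978375.76 + 0.3086×854.7 − 0.04193×2.85×854.7 = -3.70 mGal
Δg_SB(B) = 978056.28 − 978375.76 + 0.3086×1099.3 − 0.04193×2.85×1099.3 = -111.60 mGal
Difference = -111.60 − (-3.70) = -107.90 mGal

-107.9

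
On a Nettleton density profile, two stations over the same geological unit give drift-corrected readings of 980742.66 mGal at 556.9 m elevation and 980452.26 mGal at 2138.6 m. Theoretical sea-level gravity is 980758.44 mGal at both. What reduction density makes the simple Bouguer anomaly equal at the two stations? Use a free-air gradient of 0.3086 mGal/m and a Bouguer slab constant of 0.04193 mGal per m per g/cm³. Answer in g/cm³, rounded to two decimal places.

Δg_obs = 980452.26 − 980742.66 = -290.40 mGal over Δh = 2138.6 − 556.9 = 1581.7 m
Equal Bouguer anomalies ⇒ Δg_obs + (0.3086 − 0.04193ρ)·Δh = 0
0.3086 − 0.04193ρ = −Δg_obs/Δh = 0.18360
ρ = (0.3086 − 0.18360) / 0.04193 = 2.98 g/cm³

2.98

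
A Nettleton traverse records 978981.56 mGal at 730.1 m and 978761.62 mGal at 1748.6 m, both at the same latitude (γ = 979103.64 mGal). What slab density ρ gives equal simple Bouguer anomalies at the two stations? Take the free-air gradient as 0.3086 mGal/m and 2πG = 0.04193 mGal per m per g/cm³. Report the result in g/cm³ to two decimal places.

2.21

Δg_obs = 978761.62 − 978981.56 = -219.94 mGal over Δh = 1748.6 − 730.1 = 1018.5 m
Equal Bouguer anomalies ⇒ Δg_obs + (0.3086 − 0.04193ρ)·Δh = 0
0.3086 − 0.04193ρ = −Δg_obs/Δh = 0.21595
ρ = (0.3086 − 0.21595) / 0.04193 = 2.21 g/cm³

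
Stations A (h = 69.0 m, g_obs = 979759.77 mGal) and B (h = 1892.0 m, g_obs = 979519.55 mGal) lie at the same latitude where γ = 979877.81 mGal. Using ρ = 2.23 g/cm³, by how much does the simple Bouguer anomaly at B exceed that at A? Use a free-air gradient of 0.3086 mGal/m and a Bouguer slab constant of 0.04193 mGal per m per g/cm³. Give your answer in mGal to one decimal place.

151.9

Δg_SB(A) = 979759.77 − 979877.81 + 0.3086×69.0 − 0.04193×2.23×69.0 = -103.20 mGal
Δg_SB(B) = 979519.55 − 979877.81 + 0.3086×1892.0 − 0.04193×2.23×1892.0 = 48.70 mGal
Difference = 48.70 − (-103.20) = 151.90 mGal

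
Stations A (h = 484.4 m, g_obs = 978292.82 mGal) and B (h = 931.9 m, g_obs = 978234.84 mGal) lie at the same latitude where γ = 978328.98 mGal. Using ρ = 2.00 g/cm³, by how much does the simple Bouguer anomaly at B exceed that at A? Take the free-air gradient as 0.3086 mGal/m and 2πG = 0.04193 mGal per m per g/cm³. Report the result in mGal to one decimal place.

42.6

Δg_SB(A) = 978292.82 − 978328.98 + 0.3086×484.4 − 0.04193×2.00×484.4 = 72.70 mGal
Δg_SB(B) = 978234.84 − 978328.98 + 0.3086×931.9 − 0.04193×2.00×931.9 = 115.30 mGal
Difference = 115.30 − (72.70) = 42.60 mGal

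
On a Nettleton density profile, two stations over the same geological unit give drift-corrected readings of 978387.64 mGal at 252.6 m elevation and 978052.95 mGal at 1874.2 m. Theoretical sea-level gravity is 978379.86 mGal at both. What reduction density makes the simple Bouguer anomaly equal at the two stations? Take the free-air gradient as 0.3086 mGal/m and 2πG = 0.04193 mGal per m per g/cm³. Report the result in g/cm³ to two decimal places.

Δg_obs = 978052.95 − 978387.64 = -334.69 mGal over Δh = 1874.2 − 252.6 = 1621.6 m
Equal Bouguer anomalies ⇒ Δg_obs + (0.3086 − 0.04193ρ)·Δh = 0
0.3086 − 0.04193ρ = −Δg_obs/Δh = 0.20639
ρ = (0.3086 − 0.20639) / 0.04193 = 2.44 g/cm³

2.44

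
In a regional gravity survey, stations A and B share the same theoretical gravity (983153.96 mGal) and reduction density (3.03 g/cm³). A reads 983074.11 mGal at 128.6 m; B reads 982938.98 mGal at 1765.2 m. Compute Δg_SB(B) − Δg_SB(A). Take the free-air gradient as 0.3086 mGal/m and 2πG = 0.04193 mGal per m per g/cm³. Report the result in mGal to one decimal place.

162.0

Δg_SB(A) = 983074.11 − 983153.96 + 0.3086×128.6 − 0.04193×3.03×128.6 = -56.50 mGal
Δg_SB(B) = 982938.98 − 983153.96 + 0.3086×1765.2 − 0.04193×3.03×1765.2 = 105.50 mGal
Difference = 105.50 − (-56.50) = 162.00 mGal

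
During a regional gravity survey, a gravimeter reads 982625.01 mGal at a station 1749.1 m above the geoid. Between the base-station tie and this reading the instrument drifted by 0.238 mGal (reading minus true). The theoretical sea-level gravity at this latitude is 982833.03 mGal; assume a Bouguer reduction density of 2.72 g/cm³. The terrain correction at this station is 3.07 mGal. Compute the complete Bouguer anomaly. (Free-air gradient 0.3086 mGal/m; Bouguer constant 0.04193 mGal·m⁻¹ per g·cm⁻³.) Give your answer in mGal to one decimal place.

Drift-corrected reading = 982625.01 − (0.238) = 982624.772 mGal
Free-air correction = 0.3086 × 1749.1 = 539.77 mGal
Free-air anomaly = 982624.772 − 982833.03 + (539.77) = 331.512 mGal
Bouguer slab correction = 0.04193 × 2.72 × 1749.1 = 199.48 mGal
Simple Bouguer anomaly = 331.512 − (199.48) = 132.032 mGal
Complete Bouguer anomaly = 132.032 + 3.07 = 135.102 mGal

135.1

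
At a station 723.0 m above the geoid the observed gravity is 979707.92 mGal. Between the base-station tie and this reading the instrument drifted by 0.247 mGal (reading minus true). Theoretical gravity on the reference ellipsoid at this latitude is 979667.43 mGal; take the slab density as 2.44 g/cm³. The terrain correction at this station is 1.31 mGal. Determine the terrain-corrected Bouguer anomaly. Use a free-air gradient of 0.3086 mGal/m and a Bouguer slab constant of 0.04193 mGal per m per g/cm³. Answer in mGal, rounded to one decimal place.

190.7

Drift-corrected reading = 979707.92 − (0.247) = 979707.673 mGal
Free-air correction = 0.3086 × 723.0 = 223.12 mGal
Free-air anomaly = 979707.673 − 979667.43 + (223.12) = 263.363 mGal
Bouguer slab correction = 0.04193 × 2.44 × 723.0 = 73.97 mGal
Simple Bouguer anomaly = 263.363 − (73.97) = 189.393 mGal
Complete Bouguer anomaly = 189.393 + 1.31 = 190.703 mGal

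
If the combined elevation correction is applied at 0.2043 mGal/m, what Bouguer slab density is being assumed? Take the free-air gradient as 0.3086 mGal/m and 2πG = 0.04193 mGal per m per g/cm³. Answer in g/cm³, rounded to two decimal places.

2.49

0.2043 = 0.3086 − 0.04193 × ρ
ρ = (0.3086 − 0.2043) / 0.04193 = 2.49 g/cm³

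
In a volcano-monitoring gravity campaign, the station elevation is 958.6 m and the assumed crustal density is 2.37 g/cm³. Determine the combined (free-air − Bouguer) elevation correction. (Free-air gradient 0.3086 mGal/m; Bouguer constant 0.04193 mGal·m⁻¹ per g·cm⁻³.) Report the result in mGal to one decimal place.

200.6

Combined gradient = 0.3086 − 0.04193 × 2.37 = 0.2092259 mGal/m
Combined elevation correction = 0.2092259 × 958.6 = 200.6 mGal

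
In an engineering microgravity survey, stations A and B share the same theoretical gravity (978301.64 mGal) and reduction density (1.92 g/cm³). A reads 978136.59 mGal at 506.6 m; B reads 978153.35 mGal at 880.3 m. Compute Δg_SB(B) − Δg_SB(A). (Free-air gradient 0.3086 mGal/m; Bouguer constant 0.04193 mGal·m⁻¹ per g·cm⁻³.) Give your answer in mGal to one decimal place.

102.0

Δg_SB(A) = 978136.59 − 978301.64 + 0.3086×506.6 − 0.04193×1.92×506.6 = -49.50 mGal
Δg_SB(B) = 978153.35 − 978301.64 + 0.3086×880.3 − 0.04193×1.92×880.3 = 52.50 mGal
Difference = 52.50 − (-49.50) = 102.00 mGal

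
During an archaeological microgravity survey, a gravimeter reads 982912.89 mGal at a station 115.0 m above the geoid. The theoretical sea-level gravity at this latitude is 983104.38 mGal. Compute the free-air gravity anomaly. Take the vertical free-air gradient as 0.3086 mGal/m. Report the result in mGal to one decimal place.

-156.0

Free-air correction = 0.3086 × 115.0 = 35.49 mGal
Free-air anomaly = 982912.89 − 983104.38 + (35.49) = -156.00 mGal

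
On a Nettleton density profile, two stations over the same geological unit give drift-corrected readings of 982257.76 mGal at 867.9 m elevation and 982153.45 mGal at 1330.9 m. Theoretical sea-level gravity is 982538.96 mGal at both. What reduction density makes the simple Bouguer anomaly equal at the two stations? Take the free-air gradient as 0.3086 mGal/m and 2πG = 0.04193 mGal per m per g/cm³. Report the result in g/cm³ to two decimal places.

Δg_obs = 982153.45 − 982257.76 = -104.31 mGal over Δh = 1330.9 − 867.9 = 463.0 m
Equal Bouguer anomalies ⇒ Δg_obs + (0.3086 − 0.04193ρ)·Δh = 0
0.3086 − 0.04193ρ = −Δg_obs/Δh = 0.22529
ρ = (0.3086 − 0.22529) / 0.04193 = 1.99 g/cm³

1.99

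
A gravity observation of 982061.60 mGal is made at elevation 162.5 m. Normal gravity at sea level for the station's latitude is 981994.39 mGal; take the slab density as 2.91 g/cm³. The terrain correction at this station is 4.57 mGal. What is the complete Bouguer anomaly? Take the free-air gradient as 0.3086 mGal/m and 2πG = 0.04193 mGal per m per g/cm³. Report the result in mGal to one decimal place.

102.1

Free-air correction = 0.3086 × 162.5 = 50.15 mGal
Free-air anomaly = 982061.60 − 981994.39 + (50.15) = 117.36 mGal
Bouguer slab correction = 0.04193 × 2.91 × 162.5 = 19.83 mGal
Simple Bouguer anomaly = 117.36 − (19.83) = 97.53 mGal
Complete Bouguer anomaly = 97.53 + 4.57 = 102.10 mGal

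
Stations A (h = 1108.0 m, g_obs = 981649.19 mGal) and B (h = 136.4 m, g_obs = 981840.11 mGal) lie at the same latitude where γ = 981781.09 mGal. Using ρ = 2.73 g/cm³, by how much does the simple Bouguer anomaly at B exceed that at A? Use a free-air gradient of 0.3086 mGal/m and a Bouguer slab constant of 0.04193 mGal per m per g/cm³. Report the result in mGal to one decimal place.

Δg_SB(A) = 981649.19 − 981781.09 + 0.3086×1108.0 − 0.04193×2.73×1108.0 = 83.20 mGal
Δg_SB(B) = 981840.11 − 981781.09 + 0.3086×136.4 − 0.04193×2.73×136.4 = 85.50 mGal
Difference = 85.50 − (83.20) = 2.30 mGal

2.3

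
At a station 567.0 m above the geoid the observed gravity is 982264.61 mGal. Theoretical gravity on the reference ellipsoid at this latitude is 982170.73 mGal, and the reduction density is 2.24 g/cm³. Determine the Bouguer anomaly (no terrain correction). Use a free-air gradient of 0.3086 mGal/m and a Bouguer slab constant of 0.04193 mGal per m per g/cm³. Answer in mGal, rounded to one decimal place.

Free-air correction = 0.3086 × 567.0 = 174.98 mGal
Free-air anomaly = 982264.61 − 982170.73 + (174.98) = 268.86 mGal
Bouguer slab correction = 0.04193 × 2.24 × 567.0 = 53.25 mGal
Simple Bouguer anomaly = 268.86 − (53.25) = 215.61 mGal

215.6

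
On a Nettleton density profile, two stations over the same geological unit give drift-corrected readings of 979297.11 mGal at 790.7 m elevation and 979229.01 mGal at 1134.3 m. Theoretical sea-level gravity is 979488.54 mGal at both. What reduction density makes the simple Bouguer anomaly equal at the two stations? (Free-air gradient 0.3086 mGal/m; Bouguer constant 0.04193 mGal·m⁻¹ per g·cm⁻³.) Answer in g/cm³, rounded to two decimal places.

Δg_obs = 979229.01 − 979297.11 = -68.10 mGal over Δh = 1134.3 − 790.7 = 343.6 m
Equal Bouguer anomalies ⇒ Δg_obs + (0.3086 − 0.04193ρ)·Δh = 0
0.3086 − 0.04193ρ = −Δg_obs/Δh = 0.19820
ρ = (0.3086 − 0.19820) / 0.04193 = 2.63 g/cm³

2.63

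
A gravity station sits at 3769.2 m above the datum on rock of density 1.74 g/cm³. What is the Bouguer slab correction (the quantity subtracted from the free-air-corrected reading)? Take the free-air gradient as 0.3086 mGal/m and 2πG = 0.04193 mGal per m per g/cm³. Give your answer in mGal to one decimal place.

275.0

Bouguer slab correction = 0.04193 × 1.74 × 3769.2 = 275.0 mGal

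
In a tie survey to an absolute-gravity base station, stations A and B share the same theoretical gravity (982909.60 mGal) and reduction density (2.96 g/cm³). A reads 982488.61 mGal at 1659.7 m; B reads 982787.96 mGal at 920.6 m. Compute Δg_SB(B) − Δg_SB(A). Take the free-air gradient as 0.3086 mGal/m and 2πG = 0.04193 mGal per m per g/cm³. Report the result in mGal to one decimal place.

Δg_SB(A) = 982488.61 − 982909.60 + 0.3086×1659.7 − 0.04193×2.96×1659.7 = -114.80 mGal
Δg_SB(B) = 982787.96 − 982909.60 + 0.3086×920.6 − 0.04193×2.96×920.6 = 48.20 mGal
Difference = 48.20 − (-114.80) = 163.00 mGal

163.0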